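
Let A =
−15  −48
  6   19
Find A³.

[[−207, −624], [78, 235]]

tr A = 4 and det A = 3, so the characteristic polynomial is λ² − (4)λ + (3) with roots 3 and 1.
Eigenvectors give P = [[−8, −3], [3, 1]] with P⁻¹ = [[1, 3], [−3, −8]], and A = P·diag(3, 1)·P⁻¹.
Then A³ = P·diag(27, 1)·P⁻¹ = [[−216, −3], [81, 1]] · [[1, 3], [−3, −8]] = [[−207, −624], [78, 235]].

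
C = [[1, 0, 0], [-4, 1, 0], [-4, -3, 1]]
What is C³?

[[1, 0, 0], [-12, 1, 0], [24, -9, 1]]

C = I + N where N = [[0, 0, 0], [-4, 0, 0], [-4, -3, 0]] is strictly lower-triangular, so N³ = 0.
(I + N)³ = I + 3·N + 3·N² = [[1, 0, 0], [-12, 1, 0], [24, -9, 1]].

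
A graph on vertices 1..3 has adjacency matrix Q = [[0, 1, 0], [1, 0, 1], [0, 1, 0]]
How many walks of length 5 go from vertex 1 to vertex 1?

The number of length-5 walks from vertex 1 to vertex 1 is entry (1,1) of Q⁵, where Q is the adjacency matrix.
Q² = [[1, 0, 1], [0, 2, 0], [1, 0, 1]]
Q³ = [[0, 2, 0], [2, 0, 2], [0, 2, 0]]
Q⁴ = [[2, 0, 2], [0, 4, 0], [2, 0, 2]]
Q⁵ = [[0, 4, 0], [4, 0, 4], [0, 4, 0]]

0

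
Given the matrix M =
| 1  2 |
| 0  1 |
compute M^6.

[[1, 12], [0, 1]]

M = I + N where N = [[0, 2], [0, 0]] is strictly upper-triangular, so N^2 = 0.
(I + N)^6 = I + 6·N = [[1, 12], [0, 1]].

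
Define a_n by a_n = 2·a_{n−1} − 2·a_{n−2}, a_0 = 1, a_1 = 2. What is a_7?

With companion matrix Q = [[2, −2], [1, 0]], [a_n, a_{n−1}]ᵀ = Q·[a_{n−1}, a_{n−2}]ᵀ, so [a_7, a_6]ᵀ = Q⁶·[a_1, a_0]ᵀ.
Q⁶ = [[−8, 16], [−8, 8]], giving [a_7, a_6]ᵀ = [[0], [−8]].

0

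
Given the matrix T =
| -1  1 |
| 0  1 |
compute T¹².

T² = I (check: tr T = 0 and det T = -1), so T¹² = I since 12 is even.

[[1, 0], [0, 1]]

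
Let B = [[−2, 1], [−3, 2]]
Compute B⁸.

B² = I (check: tr B = 0 and det B = −1), so B⁸ = I since 8 is even.

[[1, 0], [0, 1]]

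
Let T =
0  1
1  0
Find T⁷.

T² = I (check: tr T = 0 and det T = −1), so T⁷ = T since 7 is odd.

[[0, 1], [1, 0]]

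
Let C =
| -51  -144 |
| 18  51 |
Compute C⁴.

[[81, 0], [0, 81]]

tr C = 0 and det C = -9, so the characteristic polynomial is λ² − (0)λ + (-9) with roots 3 and -3.
Eigenvectors give P = [[-8, -3], [3, 1]] with P⁻¹ = [[1, 3], [-3, -8]], and C = P·diag(3, -3)·P⁻¹.
Then C⁴ = P·diag(81, 81)·P⁻¹ = [[-648, -243], [243, 81]] · [[1, 3], [-3, -8]] = [[81, 0], [0, 81]].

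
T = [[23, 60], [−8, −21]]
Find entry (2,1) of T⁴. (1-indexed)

tr T = 2 and det T = −3, so the characteristic polynomial is λ² − (2)λ + (−3) with roots 3 and −1.
Eigenvectors give P = [[3, 5], [−1, −2]] with P⁻¹ = [[2, 5], [−1, −3]], and T = P·diag(3, −1)·P⁻¹.
Then T⁴ = P·diag(81, 1)·P⁻¹ = [[243, 5], [−81, −2]] · [[2, 5], [−1, −3]] = [[481, 1200], [−160, −399]].

−160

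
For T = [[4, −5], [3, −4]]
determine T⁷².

T² = I (check: tr T = 0 and det T = −1), so T⁷² = I since 72 is even.

[[1, 0], [0, 1]]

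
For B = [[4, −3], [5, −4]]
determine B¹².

[[1, 0], [0, 1]]

B² = I (check: tr B = 0 and det B = −1), so B¹² = I since 12 is even.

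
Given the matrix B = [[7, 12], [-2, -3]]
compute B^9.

[[59047, 118092], [-19682, -39363]]

tr B = 4 and det B = 3, so the characteristic polynomial is λ² − (4)λ + (3) with roots 1 and 3.
Eigenvectors give P = [[2, 3], [-1, -1]] with P⁻¹ = [[-1, -3], [1, 2]], and B = P·diag(1, 3)·P⁻¹.
Then B^9 = P·diag(1, 19683)·P⁻¹ = [[2, 59049], [-1, -19683]] · [[-1, -3], [1, 2]] = [[59047, 118092], [-19682, -39363]].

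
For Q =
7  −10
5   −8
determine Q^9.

tr Q = −1 and det Q = −6, so the characteristic polynomial is λ² − (−1)λ + (−6) with roots −3 and 2.
Eigenvectors give P = [[−1, −2], [−1, −1]] with P⁻¹ = [[1, −2], [−1, 1]], and Q = P·diag(−3, 2)·P⁻¹.
Then Q^9 = P·diag(−19683, 512)·P⁻¹ = [[19683, −1024], [19683, −512]] · [[1, −2], [−1, 1]] = [[20707, −40390], [20195, −39878]].

[[20707, −40390], [20195, −39878]]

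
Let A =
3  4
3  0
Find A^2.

[[21, 12], [9, 12]]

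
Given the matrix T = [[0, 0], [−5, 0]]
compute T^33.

T is strictly triangular, hence nilpotent: T^2 = 0, so T^33 = 0.

[[0, 0], [0, 0]]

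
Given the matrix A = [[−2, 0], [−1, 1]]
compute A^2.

[[4, 0], [1, 1]]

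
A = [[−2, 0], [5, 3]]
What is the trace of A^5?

211

tr A = 1 and det A = −6, so the characteristic polynomial is λ² − (1)λ + (−6) with roots −2 and 3.
Eigenvectors give P = [[−1, 0], [1, 1]] with P⁻¹ = [[−1, 0], [1, 1]], and A = P·diag(−2, 3)·P⁻¹.
Then A^5 = P·diag(−32, 243)·P⁻¹ = [[32, 0], [−32, 243]] · [[−1, 0], [1, 1]] = [[−32, 0], [275, 243]].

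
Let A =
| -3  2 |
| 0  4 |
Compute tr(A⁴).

A² = [[9, 2], [0, 16]]
A³ = [[-27, 26], [0, 64]]
A⁴ = [[81, 50], [0, 256]]

337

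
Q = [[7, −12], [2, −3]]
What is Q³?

[[79, −156], [26, −51]]

tr Q = 4 and det Q = 3, so the characteristic polynomial is λ² − (4)λ + (3) with roots 1 and 3.
Eigenvectors give P = [[−2, 3], [−1, 1]] with P⁻¹ = [[1, −3], [1, −2]], and Q = P·diag(1, 3)·P⁻¹.
Then Q³ = P·diag(1, 27)·P⁻¹ = [[−2, 81], [−1, 27]] · [[1, −3], [1, −2]] = [[79, −156], [26, −51]].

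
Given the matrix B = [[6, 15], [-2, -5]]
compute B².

[[6, 15], [-2, -5]]

B² = B (a projection; rank 1, trace 1), so B² = B.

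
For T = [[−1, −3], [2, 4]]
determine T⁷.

[[−253, −381], [254, 382]]

tr T = 3 and det T = 2, so the characteristic polynomial is λ² − (3)λ + (2) with roots 1 and 2.
Eigenvectors give P = [[3, −1], [−2, 1]] with P⁻¹ = [[1, 1], [2, 3]], and T = P·diag(1, 2)·P⁻¹.
Then T⁷ = P·diag(1, 128)·P⁻¹ = [[3, −128], [−2, 128]] · [[1, 1], [2, 3]] = [[−253, −381], [254, 382]].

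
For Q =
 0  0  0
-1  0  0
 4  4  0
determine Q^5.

[[0, 0, 0], [0, 0, 0], [0, 0, 0]]

Q is strictly triangular, hence nilpotent: Q^3 = 0, so Q^5 = 0.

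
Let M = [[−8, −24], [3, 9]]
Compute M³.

[[−8, −24], [3, 9]]

M² = M (a projection; rank 1, trace 1), so M³ = M.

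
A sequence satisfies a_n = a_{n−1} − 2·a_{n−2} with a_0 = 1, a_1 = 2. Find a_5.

With companion matrix M = [[1, −2], [1, 0]], [a_n, a_{n−1}]ᵀ = M·[a_{n−1}, a_{n−2}]ᵀ, so [a_5, a_4]ᵀ = M⁴·[a_1, a_0]ᵀ.
M⁴ = [[−1, 6], [−3, 2]], giving [a_5, a_4]ᵀ = [[4], [−4]].

4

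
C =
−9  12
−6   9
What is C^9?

[[−59049, 78732], [−39366, 59049]]

tr C = 0 and det C = −9, so the characteristic polynomial is λ² − (0)λ + (−9) with roots −3 and 3.
Eigenvectors give P = [[2, 1], [1, 1]] with P⁻¹ = [[1, −1], [−1, 2]], and C = P·diag(−3, 3)·P⁻¹.
Then C^9 = P·diag(−19683, 19683)·P⁻¹ = [[−39366, 19683], [−19683, 19683]] · [[1, −1], [−1, 2]] = [[−59049, 78732], [−39366, 59049]].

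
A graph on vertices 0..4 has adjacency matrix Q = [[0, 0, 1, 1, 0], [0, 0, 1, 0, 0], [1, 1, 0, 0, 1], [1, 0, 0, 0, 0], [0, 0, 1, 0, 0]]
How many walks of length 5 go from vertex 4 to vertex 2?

10

The number of length-5 walks from vertex 4 to vertex 2 is entry (4,2) of Q⁵, where Q is the adjacency matrix.
Q² = [[2, 1, 0, 0, 1], [1, 1, 0, 0, 1], [0, 0, 3, 1, 0], [0, 0, 1, 1, 0], [1, 1, 0, 0, 1]]
Q³ = [[0, 0, 4, 2, 0], [0, 0, 3, 1, 0], [4, 3, 0, 0, 3], [2, 1, 0, 0, 1], [0, 0, 3, 1, 0]]
Q⁴ = [[6, 4, 0, 0, 4], [4, 3, 0, 0, 3], [0, 0, 10, 4, 0], [0, 0, 4, 2, 0], [4, 3, 0, 0, 3]]
Q⁵ = [[0, 0, 14, 6, 0], [0, 0, 10, 4, 0], [14, 10, 0, 0, 10], [6, 4, 0, 0, 4], [0, 0, 10, 4, 0]]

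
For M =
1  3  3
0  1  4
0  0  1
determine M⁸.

[[1, 24, 360], [0, 1, 32], [0, 0, 1]]

M = I + N where N = [[0, 3, 3], [0, 0, 4], [0, 0, 0]] is strictly upper-triangular, so N³ = 0.
(I + N)⁸ = I + 8·N + 28·N² = [[1, 24, 360], [0, 1, 32], [0, 0, 1]].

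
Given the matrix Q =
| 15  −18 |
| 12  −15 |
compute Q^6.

[[729, 0], [0, 729]]

tr Q = 0 and det Q = −9, so the characteristic polynomial is λ² − (0)λ + (−9) with roots −3 and 3.
Eigenvectors give P = [[1, 3], [1, 2]] with P⁻¹ = [[−2, 3], [1, −1]], and Q = P·diag(−3, 3)·P⁻¹.
Then Q^6 = P·diag(729, 729)·P⁻¹ = [[729, 2187], [729, 1458]] · [[−2, 3], [1, −1]] = [[729, 0], [0, 729]].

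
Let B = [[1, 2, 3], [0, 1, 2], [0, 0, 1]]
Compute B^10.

B = I + N where N = [[0, 2, 3], [0, 0, 2], [0, 0, 0]] is strictly upper-triangular, so N^3 = 0.
(I + N)^10 = I + 10·N + 45·N^2 = [[1, 20, 210], [0, 1, 20], [0, 0, 1]].

[[1, 20, 210], [0, 1, 20], [0, 0, 1]]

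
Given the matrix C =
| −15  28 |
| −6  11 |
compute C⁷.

[[−15303, 30604], [−6558, 13115]]

tr C = −4 and det C = 3, so the characteristic polynomial is λ² − (−4)λ + (3) with roots −1 and −3.
Eigenvectors give P = [[−2, 7], [−1, 3]] with P⁻¹ = [[3, −7], [1, −2]], and C = P·diag(−1, −3)·P⁻¹.
Then C⁷ = P·diag(−1, −2187)·P⁻¹ = [[2, −15309], [1, −6561]] · [[3, −7], [1, −2]] = [[−15303, 30604], [−6558, 13115]].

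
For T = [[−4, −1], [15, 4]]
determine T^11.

[[−4, −1], [15, 4]]

T² = I (check: tr T = 0 and det T = −1), so T^11 = T since 11 is odd.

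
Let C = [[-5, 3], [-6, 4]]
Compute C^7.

[[-257, 129], [-258, 130]]

tr C = -1 and det C = -2, so the characteristic polynomial is λ² − (-1)λ + (-2) with roots 1 and -2.
Eigenvectors give P = [[-1, 1], [-2, 1]] with P⁻¹ = [[1, -1], [2, -1]], and C = P·diag(1, -2)·P⁻¹.
Then C^7 = P·diag(1, -128)·P⁻¹ = [[-1, -128], [-2, -128]] · [[1, -1], [2, -1]] = [[-257, 129], [-258, 130]].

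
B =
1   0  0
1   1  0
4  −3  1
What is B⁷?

B = I + N where N = [[0, 0, 0], [1, 0, 0], [4, −3, 0]] is strictly lower-triangular, so N³ = 0.
(I + N)⁷ = I + 7·N + 21·N² = [[1, 0, 0], [7, 1, 0], [−35, −21, 1]].

[[1, 0, 0], [7, 1, 0], [−35, −21, 1]]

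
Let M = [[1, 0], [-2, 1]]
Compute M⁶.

M = I + N where N = [[0, 0], [-2, 0]] is strictly lower-triangular, so N² = 0.
(I + N)⁶ = I + 6·N = [[1, 0], [-12, 1]].

[[1, 0], [-12, 1]]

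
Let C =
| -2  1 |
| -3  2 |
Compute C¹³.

[[-2, 1], [-3, 2]]

C² = I (check: tr C = 0 and det C = -1), so C¹³ = C since 13 is odd.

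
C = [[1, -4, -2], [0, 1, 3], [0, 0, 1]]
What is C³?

C = I + N where N = [[0, -4, -2], [0, 0, 3], [0, 0, 0]] is strictly upper-triangular, so N³ = 0.
(I + N)³ = I + 3·N + 3·N² = [[1, -12, -42], [0, 1, 9], [0, 0, 1]].

[[1, -12, -42], [0, 1, 9], [0, 0, 1]]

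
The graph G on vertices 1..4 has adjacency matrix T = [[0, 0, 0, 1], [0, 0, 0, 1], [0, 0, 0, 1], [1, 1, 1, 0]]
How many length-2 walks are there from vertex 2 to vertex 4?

The number of length-2 walks from vertex 2 to vertex 4 is entry (2,4) of T^2, where T is the adjacency matrix.
T^2 = [[1, 1, 1, 0], [1, 1, 1, 0], [1, 1, 1, 0], [0, 0, 0, 3]]

0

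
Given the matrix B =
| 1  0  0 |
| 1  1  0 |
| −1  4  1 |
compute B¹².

[[1, 0, 0], [12, 1, 0], [252, 48, 1]]

B = I + N where N = [[0, 0, 0], [1, 0, 0], [−1, 4, 0]] is strictly lower-triangular, so N³ = 0.
(I + N)¹² = I + 12·N + 66·N² = [[1, 0, 0], [12, 1, 0], [252, 48, 1]].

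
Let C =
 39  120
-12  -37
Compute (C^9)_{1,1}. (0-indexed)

-177157

tr C = 2 and det C = -3, so the characteristic polynomial is λ² − (2)λ + (-3) with roots -1 and 3.
Eigenvectors give P = [[-3, 10], [1, -3]] with P⁻¹ = [[3, 10], [1, 3]], and C = P·diag(-1, 3)·P⁻¹.
Then C^9 = P·diag(-1, 19683)·P⁻¹ = [[3, 196830], [-1, -59049]] · [[3, 10], [1, 3]] = [[196839, 590520], [-59052, -177157]].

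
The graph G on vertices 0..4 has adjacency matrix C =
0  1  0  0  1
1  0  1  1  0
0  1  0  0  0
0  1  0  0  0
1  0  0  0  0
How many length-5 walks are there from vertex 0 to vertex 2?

0

The number of length-5 walks from vertex 0 to vertex 2 is entry (0,2) of C^5, where C is the adjacency matrix.
C^2 = [[2, 0, 1, 1, 0], [0, 3, 0, 0, 1], [1, 0, 1, 1, 0], [1, 0, 1, 1, 0], [0, 1, 0, 0, 1]]
C^3 = [[0, 4, 0, 0, 2], [4, 0, 3, 3, 0], [0, 3, 0, 0, 1], [0, 3, 0, 0, 1], [2, 0, 1, 1, 0]]
C^4 = [[6, 0, 4, 4, 0], [0, 10, 0, 0, 4], [4, 0, 3, 3, 0], [4, 0, 3, 3, 0], [0, 4, 0, 0, 2]]
C^5 = [[0, 14, 0, 0, 6], [14, 0, 10, 10, 0], [0, 10, 0, 0, 4], [0, 10, 0, 0, 4], [6, 0, 4, 4, 0]]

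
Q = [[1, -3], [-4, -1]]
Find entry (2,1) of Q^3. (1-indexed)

Q^2 = [[13, 0], [0, 13]]
Q^3 = [[13, -39], [-52, -13]]

-52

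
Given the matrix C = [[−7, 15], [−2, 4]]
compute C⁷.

tr C = −3 and det C = 2, so the characteristic polynomial is λ² − (−3)λ + (2) with roots −1 and −2.
Eigenvectors give P = [[−5, 3], [−2, 1]] with P⁻¹ = [[1, −3], [2, −5]], and C = P·diag(−1, −2)·P⁻¹.
Then C⁷ = P·diag(−1, −128)·P⁻¹ = [[5, −384], [2, −128]] · [[1, −3], [2, −5]] = [[−763, 1905], [−254, 634]].

[[−763, 1905], [−254, 634]]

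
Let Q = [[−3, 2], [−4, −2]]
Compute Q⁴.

[[−199, 30], [−60, −184]]

Q² = [[1, −10], [20, −4]]
Q³ = [[37, 22], [−44, 48]]
Q⁴ = [[−199, 30], [−60, −184]]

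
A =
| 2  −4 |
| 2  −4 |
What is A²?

[[−4, 8], [−4, 8]]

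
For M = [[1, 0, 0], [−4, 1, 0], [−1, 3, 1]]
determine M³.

[[1, 0, 0], [−12, 1, 0], [−39, 9, 1]]

M = I + N where N = [[0, 0, 0], [−4, 0, 0], [−1, 3, 0]] is strictly lower-triangular, so N³ = 0.
(I + N)³ = I + 3·N + 3·N² = [[1, 0, 0], [−12, 1, 0], [−39, 9, 1]].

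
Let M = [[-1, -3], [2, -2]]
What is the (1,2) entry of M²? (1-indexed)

9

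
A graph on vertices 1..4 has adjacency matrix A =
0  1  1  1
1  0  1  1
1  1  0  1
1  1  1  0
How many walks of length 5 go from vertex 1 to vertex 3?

61

The number of length-5 walks from vertex 1 to vertex 3 is entry (1,3) of A⁵, where A is the adjacency matrix.
A² = [[3, 2, 2, 2], [2, 3, 2, 2], [2, 2, 3, 2], [2, 2, 2, 3]]
A³ = [[6, 7, 7, 7], [7, 6, 7, 7], [7, 7, 6, 7], [7, 7, 7, 6]]
A⁴ = [[21, 20, 20, 20], [20, 21, 20, 20], [20, 20, 21, 20], [20, 20, 20, 21]]
A⁵ = [[60, 61, 61, 61], [61, 60, 61, 61], [61, 61, 60, 61], [61, 61, 61, 60]]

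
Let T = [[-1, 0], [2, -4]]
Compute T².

[[1, 0], [-10, 16]]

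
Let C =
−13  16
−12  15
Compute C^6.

[[−2183, 2912], [−2184, 2913]]

tr C = 2 and det C = −3, so the characteristic polynomial is λ² − (2)λ + (−3) with roots 3 and −1.
Eigenvectors give P = [[1, 4], [1, 3]] with P⁻¹ = [[−3, 4], [1, −1]], and C = P·diag(3, −1)·P⁻¹.
Then C^6 = P·diag(729, 1)·P⁻¹ = [[729, 4], [729, 3]] · [[−3, 4], [1, −1]] = [[−2183, 2912], [−2184, 2913]].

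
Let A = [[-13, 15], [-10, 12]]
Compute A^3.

tr A = -1 and det A = -6, so the characteristic polynomial is λ² − (-1)λ + (-6) with roots -3 and 2.
Eigenvectors give P = [[3, -1], [2, -1]] with P⁻¹ = [[1, -1], [2, -3]], and A = P·diag(-3, 2)·P⁻¹.
Then A^3 = P·diag(-27, 8)·P⁻¹ = [[-81, -8], [-54, -8]] · [[1, -1], [2, -3]] = [[-97, 105], [-70, 78]].

[[-97, 105], [-70, 78]]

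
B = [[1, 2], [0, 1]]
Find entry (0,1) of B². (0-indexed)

4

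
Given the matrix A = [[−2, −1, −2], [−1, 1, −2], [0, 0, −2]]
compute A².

[[5, 1, 10], [1, 2, 4], [0, 0, 4]]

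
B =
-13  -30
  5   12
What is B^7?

tr B = -1 and det B = -6, so the characteristic polynomial is λ² − (-1)λ + (-6) with roots -3 and 2.
Eigenvectors give P = [[-3, -2], [1, 1]] with P⁻¹ = [[-1, -2], [1, 3]], and B = P·diag(-3, 2)·P⁻¹.
Then B^7 = P·diag(-2187, 128)·P⁻¹ = [[6561, -256], [-2187, 128]] · [[-1, -2], [1, 3]] = [[-6817, -13890], [2315, 4758]].

[[-6817, -13890], [2315, 4758]]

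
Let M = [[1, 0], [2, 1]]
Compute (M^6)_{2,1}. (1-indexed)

12

M = I + N where N = [[0, 0], [2, 0]] is strictly lower-triangular, so N^2 = 0.
(I + N)^6 = I + 6·N = [[1, 0], [12, 1]].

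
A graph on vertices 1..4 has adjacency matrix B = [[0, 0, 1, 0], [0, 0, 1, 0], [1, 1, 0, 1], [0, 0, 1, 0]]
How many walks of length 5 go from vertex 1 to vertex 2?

The number of length-5 walks from vertex 1 to vertex 2 is entry (1,2) of B^5, where B is the adjacency matrix.
B^2 = [[1, 1, 0, 1], [1, 1, 0, 1], [0, 0, 3, 0], [1, 1, 0, 1]]
B^3 = [[0, 0, 3, 0], [0, 0, 3, 0], [3, 3, 0, 3], [0, 0, 3, 0]]
B^4 = [[3, 3, 0, 3], [3, 3, 0, 3], [0, 0, 9, 0], [3, 3, 0, 3]]
B^5 = [[0, 0, 9, 0], [0, 0, 9, 0], [9, 9, 0, 9], [0, 0, 9, 0]]

0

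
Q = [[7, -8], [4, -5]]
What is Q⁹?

[[39367, -39368], [19684, -19685]]

tr Q = 2 and det Q = -3, so the characteristic polynomial is λ² − (2)λ + (-3) with roots -1 and 3.
Eigenvectors give P = [[1, 2], [1, 1]] with P⁻¹ = [[-1, 2], [1, -1]], and Q = P·diag(-1, 3)·P⁻¹.
Then Q⁹ = P·diag(-1, 19683)·P⁻¹ = [[-1, 39366], [-1, 19683]] · [[-1, 2], [1, -1]] = [[39367, -39368], [19684, -19685]].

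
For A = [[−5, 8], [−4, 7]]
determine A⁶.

tr A = 2 and det A = −3, so the characteristic polynomial is λ² − (2)λ + (−3) with roots −1 and 3.
Eigenvectors give P = [[2, −1], [1, −1]] with P⁻¹ = [[1, −1], [1, −2]], and A = P·diag(−1, 3)·P⁻¹.
Then A⁶ = P·diag(1, 729)·P⁻¹ = [[2, −729], [1, −729]] · [[1, −1], [1, −2]] = [[−727, 1456], [−728, 1457]].

[[−727, 1456], [−728, 1457]]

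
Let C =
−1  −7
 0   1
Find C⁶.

[[1, 0], [0, 1]]

C² = I (check: tr C = 0 and det C = −1), so C⁶ = I since 6 is even.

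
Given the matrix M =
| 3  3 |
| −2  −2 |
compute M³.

M² = M (a projection; rank 1, trace 1), so M³ = M.

[[3, 3], [−2, −2]]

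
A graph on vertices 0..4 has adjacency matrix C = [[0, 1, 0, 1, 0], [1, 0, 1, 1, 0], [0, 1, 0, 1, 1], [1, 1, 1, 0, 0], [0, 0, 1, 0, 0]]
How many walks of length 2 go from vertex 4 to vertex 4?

The number of length-2 walks from vertex 4 to vertex 4 is entry (4,4) of C^2, where C is the adjacency matrix.
C^2 = [[2, 1, 2, 1, 0], [1, 3, 1, 2, 1], [2, 1, 3, 1, 0], [1, 2, 1, 3, 1], [0, 1, 0, 1, 1]]

1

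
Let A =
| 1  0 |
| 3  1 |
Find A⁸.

[[1, 0], [24, 1]]

A = I + N where N = [[0, 0], [3, 0]] is strictly lower-triangular, so N² = 0.
(I + N)⁸ = I + 8·N = [[1, 0], [24, 1]].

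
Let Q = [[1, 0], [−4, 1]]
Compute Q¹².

[[1, 0], [−48, 1]]

Q = I + N where N = [[0, 0], [−4, 0]] is strictly lower-triangular, so N² = 0.
(I + N)¹² = I + 12·N = [[1, 0], [−48, 1]].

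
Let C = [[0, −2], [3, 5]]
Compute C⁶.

tr C = 5 and det C = 6, so the characteristic polynomial is λ² − (5)λ + (6) with roots 3 and 2.
Eigenvectors give P = [[2, −1], [−3, 1]] with P⁻¹ = [[−1, −1], [−3, −2]], and C = P·diag(3, 2)·P⁻¹.
Then C⁶ = P·diag(729, 64)·P⁻¹ = [[1458, −64], [−2187, 64]] · [[−1, −1], [−3, −2]] = [[−1266, −1330], [1995, 2059]].

[[−1266, −1330], [1995, 2059]]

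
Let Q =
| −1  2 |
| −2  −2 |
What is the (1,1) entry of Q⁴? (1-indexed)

Q² = [[−3, −6], [6, 0]]
Q³ = [[15, 6], [−6, 12]]
Q⁴ = [[−27, 18], [−18, −36]]

−27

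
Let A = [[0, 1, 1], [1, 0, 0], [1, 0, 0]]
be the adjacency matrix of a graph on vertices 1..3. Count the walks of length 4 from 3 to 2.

2

The number of length-4 walks from vertex 3 to vertex 2 is entry (3,2) of A⁴, where A is the adjacency matrix.
A² = [[2, 0, 0], [0, 1, 1], [0, 1, 1]]
A³ = [[0, 2, 2], [2, 0, 0], [2, 0, 0]]
A⁴ = [[4, 0, 0], [0, 2, 2], [0, 2, 2]]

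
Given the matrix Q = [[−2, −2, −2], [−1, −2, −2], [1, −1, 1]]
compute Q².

[[4, 10, 6], [2, 8, 4], [0, −1, 1]]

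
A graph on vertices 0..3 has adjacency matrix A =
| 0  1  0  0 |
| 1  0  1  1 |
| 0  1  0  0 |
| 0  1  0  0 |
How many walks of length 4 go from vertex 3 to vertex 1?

The number of length-4 walks from vertex 3 to vertex 1 is entry (3,1) of A^4, where A is the adjacency matrix.
A^2 = [[1, 0, 1, 1], [0, 3, 0, 0], [1, 0, 1, 1], [1, 0, 1, 1]]
A^3 = [[0, 3, 0, 0], [3, 0, 3, 3], [0, 3, 0, 0], [0, 3, 0, 0]]
A^4 = [[3, 0, 3, 3], [0, 9, 0, 0], [3, 0, 3, 3], [3, 0, 3, 3]]

0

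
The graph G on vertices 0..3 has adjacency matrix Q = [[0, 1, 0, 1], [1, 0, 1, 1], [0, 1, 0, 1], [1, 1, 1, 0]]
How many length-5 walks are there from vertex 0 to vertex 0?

The number of length-5 walks from vertex 0 to vertex 0 is entry (0,0) of Q⁵, where Q is the adjacency matrix.
Q² = [[2, 1, 2, 1], [1, 3, 1, 2], [2, 1, 2, 1], [1, 2, 1, 3]]
Q³ = [[2, 5, 2, 5], [5, 4, 5, 5], [2, 5, 2, 5], [5, 5, 5, 4]]
Q⁴ = [[10, 9, 10, 9], [9, 15, 9, 14], [10, 9, 10, 9], [9, 14, 9, 15]]
Q⁵ = [[18, 29, 18, 29], [29, 32, 29, 33], [18, 29, 18, 29], [29, 33, 29, 32]]

18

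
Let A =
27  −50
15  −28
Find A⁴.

[[−309, 650], [−195, 406]]

tr A = −1 and det A = −6, so the characteristic polynomial is λ² − (−1)λ + (−6) with roots −3 and 2.
Eigenvectors give P = [[5, 2], [3, 1]] with P⁻¹ = [[−1, 2], [3, −5]], and A = P·diag(−3, 2)·P⁻¹.
Then A⁴ = P·diag(81, 16)·P⁻¹ = [[405, 32], [243, 16]] · [[−1, 2], [3, −5]] = [[−309, 650], [−195, 406]].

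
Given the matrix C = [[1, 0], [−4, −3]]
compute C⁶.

tr C = −2 and det C = −3, so the characteristic polynomial is λ² − (−2)λ + (−3) with roots −3 and 1.
Eigenvectors give P = [[0, −1], [−1, 1]] with P⁻¹ = [[−1, −1], [−1, 0]], and C = P·diag(−3, 1)·P⁻¹.
Then C⁶ = P·diag(729, 1)·P⁻¹ = [[0, −1], [−729, 1]] · [[−1, −1], [−1, 0]] = [[1, 0], [728, 729]].

[[1, 0], [728, 729]]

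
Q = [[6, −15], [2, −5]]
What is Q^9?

Q² = Q (a projection; rank 1, trace 1), so Q^9 = Q.

[[6, −15], [2, −5]]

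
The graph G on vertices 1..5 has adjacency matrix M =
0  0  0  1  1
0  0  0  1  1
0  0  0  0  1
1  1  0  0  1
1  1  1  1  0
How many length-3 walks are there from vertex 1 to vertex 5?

6

The number of length-3 walks from vertex 1 to vertex 5 is entry (1,5) of M³, where M is the adjacency matrix.
M² = [[2, 2, 1, 1, 1], [2, 2, 1, 1, 1], [1, 1, 1, 1, 0], [1, 1, 1, 3, 2], [1, 1, 0, 2, 4]]
M³ = [[2, 2, 1, 5, 6], [2, 2, 1, 5, 6], [1, 1, 0, 2, 4], [5, 5, 2, 4, 6], [6, 6, 4, 6, 4]]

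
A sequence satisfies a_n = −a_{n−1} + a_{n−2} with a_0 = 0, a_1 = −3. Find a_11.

−267

With companion matrix T = [[−1, 1], [1, 0]], [a_n, a_{n−1}]ᵀ = T·[a_{n−1}, a_{n−2}]ᵀ, so [a_11, a_10]ᵀ = T^10·[a_1, a_0]ᵀ.
T^10 = [[89, −55], [−55, 34]], giving [a_11, a_10]ᵀ = [[−267], [165]].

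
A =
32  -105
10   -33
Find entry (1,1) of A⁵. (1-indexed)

tr A = -1 and det A = -6, so the characteristic polynomial is λ² − (-1)λ + (-6) with roots -3 and 2.
Eigenvectors give P = [[3, 7], [1, 2]] with P⁻¹ = [[-2, 7], [1, -3]], and A = P·diag(-3, 2)·P⁻¹.
Then A⁵ = P·diag(-243, 32)·P⁻¹ = [[-729, 224], [-243, 64]] · [[-2, 7], [1, -3]] = [[1682, -5775], [550, -1893]].

1682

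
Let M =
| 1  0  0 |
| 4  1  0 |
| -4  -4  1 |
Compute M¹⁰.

M = I + N where N = [[0, 0, 0], [4, 0, 0], [-4, -4, 0]] is strictly lower-triangular, so N³ = 0.
(I + N)¹⁰ = I + 10·N + 45·N² = [[1, 0, 0], [40, 1, 0], [-760, -40, 1]].

[[1, 0, 0], [40, 1, 0], [-760, -40, 1]]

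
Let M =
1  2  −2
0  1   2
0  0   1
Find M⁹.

M = I + N where N = [[0, 2, −2], [0, 0, 2], [0, 0, 0]] is strictly upper-triangular, so N³ = 0.
(I + N)⁹ = I + 9·N + 36·N² = [[1, 18, 126], [0, 1, 18], [0, 0, 1]].

[[1, 18, 126], [0, 1, 18], [0, 0, 1]]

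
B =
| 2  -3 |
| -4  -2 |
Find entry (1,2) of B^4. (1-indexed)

0

B^2 = [[16, 0], [0, 16]]
B^3 = [[32, -48], [-64, -32]]
B^4 = [[256, 0], [0, 256]]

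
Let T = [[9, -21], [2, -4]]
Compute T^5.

tr T = 5 and det T = 6, so the characteristic polynomial is λ² − (5)λ + (6) with roots 2 and 3.
Eigenvectors give P = [[3, 7], [1, 2]] with P⁻¹ = [[-2, 7], [1, -3]], and T = P·diag(2, 3)·P⁻¹.
Then T^5 = P·diag(32, 243)·P⁻¹ = [[96, 1701], [32, 486]] · [[-2, 7], [1, -3]] = [[1509, -4431], [422, -1234]].

[[1509, -4431], [422, -1234]]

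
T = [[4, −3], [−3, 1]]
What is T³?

[[145, −90], [−90, 55]]

T² = [[25, −15], [−15, 10]]
T³ = [[145, −90], [−90, 55]]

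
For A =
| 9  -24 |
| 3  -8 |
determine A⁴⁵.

[[9, -24], [3, -8]]

A² = A (a projection; rank 1, trace 1), so A⁴⁵ = A.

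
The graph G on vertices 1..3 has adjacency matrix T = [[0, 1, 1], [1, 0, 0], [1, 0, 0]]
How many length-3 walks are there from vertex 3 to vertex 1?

The number of length-3 walks from vertex 3 to vertex 1 is entry (3,1) of T³, where T is the adjacency matrix.
T² = [[2, 0, 0], [0, 1, 1], [0, 1, 1]]
T³ = [[0, 2, 2], [2, 0, 0], [2, 0, 0]]

2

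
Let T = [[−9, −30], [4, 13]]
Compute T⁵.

tr T = 4 and det T = 3, so the characteristic polynomial is λ² − (4)λ + (3) with roots 1 and 3.
Eigenvectors give P = [[3, 5], [−1, −2]] with P⁻¹ = [[2, 5], [−1, −3]], and T = P·diag(1, 3)·P⁻¹.
Then T⁵ = P·diag(1, 243)·P⁻¹ = [[3, 1215], [−1, −486]] · [[2, 5], [−1, −3]] = [[−1209, −3630], [484, 1453]].

[[−1209, −3630], [484, 1453]]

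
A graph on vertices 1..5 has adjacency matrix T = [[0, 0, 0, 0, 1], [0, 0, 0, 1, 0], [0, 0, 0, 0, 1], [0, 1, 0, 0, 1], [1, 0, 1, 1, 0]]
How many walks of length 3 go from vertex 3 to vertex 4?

The number of length-3 walks from vertex 3 to vertex 4 is entry (3,4) of T³, where T is the adjacency matrix.
T² = [[1, 0, 1, 1, 0], [0, 1, 0, 0, 1], [1, 0, 1, 1, 0], [1, 0, 1, 2, 0], [0, 1, 0, 0, 3]]
T³ = [[0, 1, 0, 0, 3], [1, 0, 1, 2, 0], [0, 1, 0, 0, 3], [0, 2, 0, 0, 4], [3, 0, 3, 4, 0]]

0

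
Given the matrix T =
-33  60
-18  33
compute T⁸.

tr T = 0 and det T = -9, so the characteristic polynomial is λ² − (0)λ + (-9) with roots 3 and -3.
Eigenvectors give P = [[-5, 2], [-3, 1]] with P⁻¹ = [[1, -2], [3, -5]], and T = P·diag(3, -3)·P⁻¹.
Then T⁸ = P·diag(6561, 6561)·P⁻¹ = [[-32805, 13122], [-19683, 6561]] · [[1, -2], [3, -5]] = [[6561, 0], [0, 6561]].

[[6561, 0], [0, 6561]]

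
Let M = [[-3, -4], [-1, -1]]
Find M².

[[13, 16], [4, 5]]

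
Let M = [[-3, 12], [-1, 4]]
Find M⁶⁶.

[[-3, 12], [-1, 4]]

M² = M (a projection; rank 1, trace 1), so M⁶⁶ = M.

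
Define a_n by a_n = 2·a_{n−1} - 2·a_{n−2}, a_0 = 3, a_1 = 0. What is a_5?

0

With companion matrix T = [[2, -2], [1, 0]], [a_n, a_{n−1}]ᵀ = T·[a_{n−1}, a_{n−2}]ᵀ, so [a_5, a_4]ᵀ = T^4·[a_1, a_0]ᵀ.
T^4 = [[-4, 0], [0, -4]], giving [a_5, a_4]ᵀ = [[0], [-12]].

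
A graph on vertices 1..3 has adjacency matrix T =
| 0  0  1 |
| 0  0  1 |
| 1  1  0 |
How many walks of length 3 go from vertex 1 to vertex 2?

The number of length-3 walks from vertex 1 to vertex 2 is entry (1,2) of T³, where T is the adjacency matrix.
T² = [[1, 1, 0], [1, 1, 0], [0, 0, 2]]
T³ = [[0, 0, 2], [0, 0, 2], [2, 2, 0]]

0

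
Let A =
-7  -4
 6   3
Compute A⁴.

tr A = -4 and det A = 3, so the characteristic polynomial is λ² − (-4)λ + (3) with roots -3 and -1.
Eigenvectors give P = [[1, 2], [-1, -3]] with P⁻¹ = [[3, 2], [-1, -1]], and A = P·diag(-3, -1)·P⁻¹.
Then A⁴ = P·diag(81, 1)·P⁻¹ = [[81, 2], [-81, -3]] · [[3, 2], [-1, -1]] = [[241, 160], [-240, -159]].

[[241, 160], [-240, -159]]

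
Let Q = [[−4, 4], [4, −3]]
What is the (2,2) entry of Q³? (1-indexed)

−187

Q² = [[32, −28], [−28, 25]]
Q³ = [[−240, 212], [212, −187]]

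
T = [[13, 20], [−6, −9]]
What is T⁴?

tr T = 4 and det T = 3, so the characteristic polynomial is λ² − (4)λ + (3) with roots 3 and 1.
Eigenvectors give P = [[−2, −5], [1, 3]] with P⁻¹ = [[−3, −5], [1, 2]], and T = P·diag(3, 1)·P⁻¹.
Then T⁴ = P·diag(81, 1)·P⁻¹ = [[−162, −5], [81, 3]] · [[−3, −5], [1, 2]] = [[481, 800], [−240, −399]].

[[481, 800], [−240, −399]]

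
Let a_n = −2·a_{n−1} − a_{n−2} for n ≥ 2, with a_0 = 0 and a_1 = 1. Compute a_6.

−6

With companion matrix Q = [[−2, −1], [1, 0]], [a_n, a_{n−1}]ᵀ = Q·[a_{n−1}, a_{n−2}]ᵀ, so [a_6, a_5]ᵀ = Q^5·[a_1, a_0]ᵀ.
Q^5 = [[−6, −5], [5, 4]], giving [a_6, a_5]ᵀ = [[−6], [5]].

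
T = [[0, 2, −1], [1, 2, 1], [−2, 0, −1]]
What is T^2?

[[4, 4, 3], [0, 6, 0], [2, −4, 3]]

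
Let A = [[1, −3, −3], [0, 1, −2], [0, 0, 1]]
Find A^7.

A = I + N where N = [[0, −3, −3], [0, 0, −2], [0, 0, 0]] is strictly upper-triangular, so N^3 = 0.
(I + N)^7 = I + 7·N + 21·N^2 = [[1, −21, 105], [0, 1, −14], [0, 0, 1]].

[[1, −21, 105], [0, 1, −14], [0, 0, 1]]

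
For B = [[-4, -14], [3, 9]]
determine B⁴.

tr B = 5 and det B = 6, so the characteristic polynomial is λ² − (5)λ + (6) with roots 3 and 2.
Eigenvectors give P = [[2, -7], [-1, 3]] with P⁻¹ = [[-3, -7], [-1, -2]], and B = P·diag(3, 2)·P⁻¹.
Then B⁴ = P·diag(81, 16)·P⁻¹ = [[162, -112], [-81, 48]] · [[-3, -7], [-1, -2]] = [[-374, -910], [195, 471]].

[[-374, -910], [195, 471]]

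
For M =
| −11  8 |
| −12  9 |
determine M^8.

tr M = −2 and det M = −3, so the characteristic polynomial is λ² − (−2)λ + (−3) with roots 1 and −3.
Eigenvectors give P = [[−2, −1], [−3, −1]] with P⁻¹ = [[1, −1], [−3, 2]], and M = P·diag(1, −3)·P⁻¹.
Then M^8 = P·diag(1, 6561)·P⁻¹ = [[−2, −6561], [−3, −6561]] · [[1, −1], [−3, 2]] = [[19681, −13120], [19680, −13119]].

[[19681, −13120], [19680, −13119]]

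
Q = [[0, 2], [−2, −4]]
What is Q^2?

[[−4, −8], [8, 12]]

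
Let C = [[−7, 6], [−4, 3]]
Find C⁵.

tr C = −4 and det C = 3, so the characteristic polynomial is λ² − (−4)λ + (3) with roots −3 and −1.
Eigenvectors give P = [[−3, −1], [−2, −1]] with P⁻¹ = [[−1, 1], [2, −3]], and C = P·diag(−3, −1)·P⁻¹.
Then C⁵ = P·diag(−243, −1)·P⁻¹ = [[729, 1], [486, 1]] · [[−1, 1], [2, −3]] = [[−727, 726], [−484, 483]].

[[−727, 726], [−484, 483]]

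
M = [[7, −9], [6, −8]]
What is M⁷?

[[259, −387], [258, −386]]

tr M = −1 and det M = −2, so the characteristic polynomial is λ² − (−1)λ + (−2) with roots 1 and −2.
Eigenvectors give P = [[3, 1], [2, 1]] with P⁻¹ = [[1, −1], [−2, 3]], and M = P·diag(1, −2)·P⁻¹.
Then M⁷ = P·diag(1, −128)·P⁻¹ = [[3, −128], [2, −128]] · [[1, −1], [−2, 3]] = [[259, −387], [258, −386]].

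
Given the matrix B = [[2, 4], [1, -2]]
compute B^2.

[[8, 0], [0, 8]]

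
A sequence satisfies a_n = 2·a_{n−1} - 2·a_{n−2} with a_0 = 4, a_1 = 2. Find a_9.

With companion matrix T = [[2, -2], [1, 0]], [a_n, a_{n−1}]ᵀ = T·[a_{n−1}, a_{n−2}]ᵀ, so [a_9, a_8]ᵀ = T⁸·[a_1, a_0]ᵀ.
T⁸ = [[16, 0], [0, 16]], giving [a_9, a_8]ᵀ = [[32], [64]].

32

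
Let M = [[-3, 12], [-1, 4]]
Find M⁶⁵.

[[-3, 12], [-1, 4]]

M² = M (a projection; rank 1, trace 1), so M⁶⁵ = M.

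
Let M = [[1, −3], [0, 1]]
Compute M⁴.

[[1, −12], [0, 1]]

M = I + N where N = [[0, −3], [0, 0]] is strictly upper-triangular, so N² = 0.
(I + N)⁴ = I + 4·N = [[1, −12], [0, 1]].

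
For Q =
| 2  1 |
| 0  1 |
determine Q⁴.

[[16, 15], [0, 1]]

Q² = [[4, 3], [0, 1]]
Q³ = [[8, 7], [0, 1]]
Q⁴ = [[16, 15], [0, 1]]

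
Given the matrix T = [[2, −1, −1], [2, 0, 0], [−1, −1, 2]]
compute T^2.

[[3, −1, −4], [4, −2, −2], [−6, −1, 5]]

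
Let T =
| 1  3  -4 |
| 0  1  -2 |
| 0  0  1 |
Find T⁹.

[[1, 27, -252], [0, 1, -18], [0, 0, 1]]

T = I + N where N = [[0, 3, -4], [0, 0, -2], [0, 0, 0]] is strictly upper-triangular, so N³ = 0.
(I + N)⁹ = I + 9·N + 36·N² = [[1, 27, -252], [0, 1, -18], [0, 0, 1]].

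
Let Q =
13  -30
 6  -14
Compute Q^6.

tr Q = -1 and det Q = -2, so the characteristic polynomial is λ² − (-1)λ + (-2) with roots 1 and -2.
Eigenvectors give P = [[5, 2], [2, 1]] with P⁻¹ = [[1, -2], [-2, 5]], and Q = P·diag(1, -2)·P⁻¹.
Then Q^6 = P·diag(1, 64)·P⁻¹ = [[5, 128], [2, 64]] · [[1, -2], [-2, 5]] = [[-251, 630], [-126, 316]].

[[-251, 630], [-126, 316]]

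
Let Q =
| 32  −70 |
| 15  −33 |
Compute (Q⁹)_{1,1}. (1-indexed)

tr Q = −1 and det Q = −6, so the characteristic polynomial is λ² − (−1)λ + (−6) with roots −3 and 2.
Eigenvectors give P = [[2, 7], [1, 3]] with P⁻¹ = [[−3, 7], [1, −2]], and Q = P·diag(−3, 2)·P⁻¹.
Then Q⁹ = P·diag(−19683, 512)·P⁻¹ = [[−39366, 3584], [−19683, 1536]] · [[−3, 7], [1, −2]] = [[121682, −282730], [60585, −140853]].

121682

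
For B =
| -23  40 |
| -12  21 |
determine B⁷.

tr B = -2 and det B = -3, so the characteristic polynomial is λ² − (-2)λ + (-3) with roots -3 and 1.
Eigenvectors give P = [[2, -5], [1, -3]] with P⁻¹ = [[3, -5], [1, -2]], and B = P·diag(-3, 1)·P⁻¹.
Then B⁷ = P·diag(-2187, 1)·P⁻¹ = [[-4374, -5], [-2187, -3]] · [[3, -5], [1, -2]] = [[-13127, 21880], [-6564, 10941]].

[[-13127, 21880], [-6564, 10941]]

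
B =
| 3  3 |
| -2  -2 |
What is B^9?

B² = B (a projection; rank 1, trace 1), so B^9 = B.

[[3, 3], [-2, -2]]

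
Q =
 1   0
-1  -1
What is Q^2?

[[1, 0], [0, 1]]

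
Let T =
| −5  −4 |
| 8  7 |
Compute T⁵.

tr T = 2 and det T = −3, so the characteristic polynomial is λ² − (2)λ + (−3) with roots −1 and 3.
Eigenvectors give P = [[−1, −1], [1, 2]] with P⁻¹ = [[−2, −1], [1, 1]], and T = P·diag(−1, 3)·P⁻¹.
Then T⁵ = P·diag(−1, 243)·P⁻¹ = [[1, −243], [−1, 486]] · [[−2, −1], [1, 1]] = [[−245, −244], [488, 487]].

[[−245, −244], [488, 487]]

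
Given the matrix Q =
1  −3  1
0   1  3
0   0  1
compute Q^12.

Q = I + N where N = [[0, −3, 1], [0, 0, 3], [0, 0, 0]] is strictly upper-triangular, so N^3 = 0.
(I + N)^12 = I + 12·N + 66·N^2 = [[1, −36, −582], [0, 1, 36], [0, 0, 1]].

[[1, −36, −582], [0, 1, 36], [0, 0, 1]]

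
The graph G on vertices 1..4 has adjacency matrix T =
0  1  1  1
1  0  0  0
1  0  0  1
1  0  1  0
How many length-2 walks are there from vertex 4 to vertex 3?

The number of length-2 walks from vertex 4 to vertex 3 is entry (4,3) of T², where T is the adjacency matrix.
T² = [[3, 0, 1, 1], [0, 1, 1, 1], [1, 1, 2, 1], [1, 1, 1, 2]]

1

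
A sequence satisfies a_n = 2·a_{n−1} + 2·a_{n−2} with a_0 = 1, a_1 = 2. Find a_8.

With companion matrix C = [[2, 2], [1, 0]], [a_n, a_{n−1}]ᵀ = C·[a_{n−1}, a_{n−2}]ᵀ, so [a_8, a_7]ᵀ = C⁷·[a_1, a_0]ᵀ.
C⁷ = [[896, 656], [328, 240]], giving [a_8, a_7]ᵀ = [[2448], [896]].

2448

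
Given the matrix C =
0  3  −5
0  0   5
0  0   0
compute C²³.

C is strictly triangular, hence nilpotent: C³ = 0, so C²³ = 0.

[[0, 0, 0], [0, 0, 0], [0, 0, 0]]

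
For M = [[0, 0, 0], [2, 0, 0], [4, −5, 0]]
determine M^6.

M is strictly triangular, hence nilpotent: M^3 = 0, so M^6 = 0.

[[0, 0, 0], [0, 0, 0], [0, 0, 0]]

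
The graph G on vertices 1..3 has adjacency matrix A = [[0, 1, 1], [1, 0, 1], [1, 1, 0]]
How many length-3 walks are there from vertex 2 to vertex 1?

3

The number of length-3 walks from vertex 2 to vertex 1 is entry (2,1) of A^3, where A is the adjacency matrix.
A^2 = [[2, 1, 1], [1, 2, 1], [1, 1, 2]]
A^3 = [[2, 3, 3], [3, 2, 3], [3, 3, 2]]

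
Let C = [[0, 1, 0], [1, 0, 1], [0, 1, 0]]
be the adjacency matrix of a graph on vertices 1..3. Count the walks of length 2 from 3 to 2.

The number of length-2 walks from vertex 3 to vertex 2 is entry (3,2) of C², where C is the adjacency matrix.
C² = [[1, 0, 1], [0, 2, 0], [1, 0, 1]]

0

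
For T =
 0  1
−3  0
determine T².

[[−3, 0], [0, −3]]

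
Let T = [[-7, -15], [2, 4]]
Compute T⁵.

[[-187, -465], [62, 154]]

tr T = -3 and det T = 2, so the characteristic polynomial is λ² − (-3)λ + (2) with roots -1 and -2.
Eigenvectors give P = [[5, -3], [-2, 1]] with P⁻¹ = [[-1, -3], [-2, -5]], and T = P·diag(-1, -2)·P⁻¹.
Then T⁵ = P·diag(-1, -32)·P⁻¹ = [[-5, 96], [2, -32]] · [[-1, -3], [-2, -5]] = [[-187, -465], [62, 154]].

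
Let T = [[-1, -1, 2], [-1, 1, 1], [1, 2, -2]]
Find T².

[[4, 4, -7], [1, 4, -3], [-5, -3, 8]]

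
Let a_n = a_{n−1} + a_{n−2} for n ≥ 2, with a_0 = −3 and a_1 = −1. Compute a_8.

With companion matrix Q = [[1, 1], [1, 0]], [a_n, a_{n−1}]ᵀ = Q·[a_{n−1}, a_{n−2}]ᵀ, so [a_8, a_7]ᵀ = Q⁷·[a_1, a_0]ᵀ.
Q⁷ = [[21, 13], [13, 8]], giving [a_8, a_7]ᵀ = [[−60], [−37]].

−60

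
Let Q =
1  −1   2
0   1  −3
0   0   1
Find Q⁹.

[[1, −9, 126], [0, 1, −27], [0, 0, 1]]

Q = I + N where N = [[0, −1, 2], [0, 0, −3], [0, 0, 0]] is strictly upper-triangular, so N³ = 0.
(I + N)⁹ = I + 9·N + 36·N² = [[1, −9, 126], [0, 1, −27], [0, 0, 1]].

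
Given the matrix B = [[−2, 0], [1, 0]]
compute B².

[[4, 0], [−2, 0]]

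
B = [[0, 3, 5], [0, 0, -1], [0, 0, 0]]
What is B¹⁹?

[[0, 0, 0], [0, 0, 0], [0, 0, 0]]

B is strictly triangular, hence nilpotent: B³ = 0, so B¹⁹ = 0.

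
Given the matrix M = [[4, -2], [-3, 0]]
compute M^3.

[[112, -44], [-66, 24]]

M^2 = [[22, -8], [-12, 6]]
M^3 = [[112, -44], [-66, 24]]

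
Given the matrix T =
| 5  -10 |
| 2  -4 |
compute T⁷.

T² = T (a projection; rank 1, trace 1), so T⁷ = T.

[[5, -10], [2, -4]]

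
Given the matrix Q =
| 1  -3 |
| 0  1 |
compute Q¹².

[[1, -36], [0, 1]]

Q = I + N where N = [[0, -3], [0, 0]] is strictly upper-triangular, so N² = 0.
(I + N)¹² = I + 12·N = [[1, -36], [0, 1]].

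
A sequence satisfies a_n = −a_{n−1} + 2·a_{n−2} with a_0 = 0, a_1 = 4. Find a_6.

With companion matrix A = [[−1, 2], [1, 0]], [a_n, a_{n−1}]ᵀ = A·[a_{n−1}, a_{n−2}]ᵀ, so [a_6, a_5]ᵀ = A^5·[a_1, a_0]ᵀ.
A^5 = [[−21, 22], [11, −10]], giving [a_6, a_5]ᵀ = [[−84], [44]].

−84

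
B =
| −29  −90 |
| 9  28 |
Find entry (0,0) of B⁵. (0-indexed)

−329

tr B = −1 and det B = −2, so the characteristic polynomial is λ² − (−1)λ + (−2) with roots 1 and −2.
Eigenvectors give P = [[3, −10], [−1, 3]] with P⁻¹ = [[−3, −10], [−1, −3]], and B = P·diag(1, −2)·P⁻¹.
Then B⁵ = P·diag(1, −32)·P⁻¹ = [[3, 320], [−1, −96]] · [[−3, −10], [−1, −3]] = [[−329, −990], [99, 298]].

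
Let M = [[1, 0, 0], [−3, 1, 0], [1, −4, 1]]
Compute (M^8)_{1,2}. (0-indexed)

M = I + N where N = [[0, 0, 0], [−3, 0, 0], [1, −4, 0]] is strictly lower-triangular, so N^3 = 0.
(I + N)^8 = I + 8·N + 28·N^2 = [[1, 0, 0], [−24, 1, 0], [344, −32, 1]].

0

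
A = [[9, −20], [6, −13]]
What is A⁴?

tr A = −4 and det A = 3, so the characteristic polynomial is λ² − (−4)λ + (3) with roots −3 and −1.
Eigenvectors give P = [[5, −2], [3, −1]] with P⁻¹ = [[−1, 2], [−3, 5]], and A = P·diag(−3, −1)·P⁻¹.
Then A⁴ = P·diag(81, 1)·P⁻¹ = [[405, −2], [243, −1]] · [[−1, 2], [−3, 5]] = [[−399, 800], [−240, 481]].

[[−399, 800], [−240, 481]]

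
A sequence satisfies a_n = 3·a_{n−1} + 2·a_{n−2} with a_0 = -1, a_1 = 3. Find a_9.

With companion matrix C = [[3, 2], [1, 0]], [a_n, a_{n−1}]ᵀ = C·[a_{n−1}, a_{n−2}]ᵀ, so [a_9, a_8]ᵀ = C⁸·[a_1, a_0]ᵀ.
C⁸ = [[22363, 12558], [6279, 3526]], giving [a_9, a_8]ᵀ = [[54531], [15311]].

54531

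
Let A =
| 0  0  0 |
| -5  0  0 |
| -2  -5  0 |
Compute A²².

[[0, 0, 0], [0, 0, 0], [0, 0, 0]]

A is strictly triangular, hence nilpotent: A³ = 0, so A²² = 0.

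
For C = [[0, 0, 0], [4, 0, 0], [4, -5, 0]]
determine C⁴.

[[0, 0, 0], [0, 0, 0], [0, 0, 0]]

C is strictly triangular, hence nilpotent: C³ = 0, so C⁴ = 0.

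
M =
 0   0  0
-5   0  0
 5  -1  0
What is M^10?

M is strictly triangular, hence nilpotent: M^3 = 0, so M^10 = 0.

[[0, 0, 0], [0, 0, 0], [0, 0, 0]]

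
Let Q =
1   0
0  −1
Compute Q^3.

[[1, 0], [0, −1]]

Q^2 = [[1, 0], [0, 1]]
Q^3 = [[1, 0], [0, −1]]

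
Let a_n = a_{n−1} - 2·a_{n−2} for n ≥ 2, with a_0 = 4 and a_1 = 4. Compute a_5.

With companion matrix Q = [[1, -2], [1, 0]], [a_n, a_{n−1}]ᵀ = Q·[a_{n−1}, a_{n−2}]ᵀ, so [a_5, a_4]ᵀ = Q⁴·[a_1, a_0]ᵀ.
Q⁴ = [[-1, 6], [-3, 2]], giving [a_5, a_4]ᵀ = [[20], [-4]].

20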